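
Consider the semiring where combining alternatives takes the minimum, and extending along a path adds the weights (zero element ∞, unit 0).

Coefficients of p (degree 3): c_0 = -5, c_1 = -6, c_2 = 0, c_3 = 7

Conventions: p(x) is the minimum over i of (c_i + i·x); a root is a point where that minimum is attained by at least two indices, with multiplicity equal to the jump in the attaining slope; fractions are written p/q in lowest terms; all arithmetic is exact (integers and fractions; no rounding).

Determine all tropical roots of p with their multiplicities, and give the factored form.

hull edge (i=0, c=-5) to (i=1, c=-6): slope -1, span 1
hull edge (i=1, c=-6) to (i=2, c=0): slope 6, span 1
hull edge (i=2, c=0) to (i=3, c=7): slope 7, span 1
Factored form: p(x) = 7 ⊗ (x ⊕ (-7)) ⊗ (x ⊕ (-6)) ⊗ (x ⊕ 1)
Answer: roots = -7 (mult 1), -6 (mult 1), 1 (mult 1)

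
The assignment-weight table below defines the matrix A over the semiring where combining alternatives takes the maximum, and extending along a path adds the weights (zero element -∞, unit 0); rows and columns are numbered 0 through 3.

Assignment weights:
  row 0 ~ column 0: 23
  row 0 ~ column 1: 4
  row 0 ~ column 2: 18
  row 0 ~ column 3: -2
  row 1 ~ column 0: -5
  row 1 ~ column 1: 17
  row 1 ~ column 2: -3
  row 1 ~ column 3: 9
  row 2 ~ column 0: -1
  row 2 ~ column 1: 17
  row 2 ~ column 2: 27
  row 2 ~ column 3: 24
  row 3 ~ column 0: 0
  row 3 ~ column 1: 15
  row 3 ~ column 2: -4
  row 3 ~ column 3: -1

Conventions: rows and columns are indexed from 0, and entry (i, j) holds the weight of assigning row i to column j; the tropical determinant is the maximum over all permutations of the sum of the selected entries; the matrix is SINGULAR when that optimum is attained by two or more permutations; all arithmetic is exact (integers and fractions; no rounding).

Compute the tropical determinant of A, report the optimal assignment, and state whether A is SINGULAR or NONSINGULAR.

σ = (0, 1, 2, 3): 23 + 17 + 27 + (-1) = 66
σ = (0, 1, 3, 2): 23 + 17 + 24 + (-4) = 60
σ = (0, 2, 1, 3): 23 + (-3) + 17 + (-1) = 36
σ = (0, 2, 3, 1): 23 + (-3) + 24 + 15 = 59
σ = (0, 3, 1, 2): 23 + 9 + 17 + (-4) = 45
σ = (0, 3, 2, 1): 23 + 9 + 27 + 15 = 74
σ = (1, 0, 2, 3): 4 + (-5) + 27 + (-1) = 25
σ = (1, 0, 3, 2): 4 + (-5) + 24 + (-4) = 19
σ = (1, 2, 0, 3): 4 + (-3) + (-1) + (-1) = -1
σ = (1, 2, 3, 0): 4 + (-3) + 24 + 0 = 25
σ = (1, 3, 0, 2): 4 + 9 + (-1) + (-4) = 8
σ = (1, 3, 2, 0): 4 + 9 + 27 + 0 = 40
σ = (2, 0, 1, 3): 18 + (-5) + 17 + (-1) = 29
σ = (2, 0, 3, 1): 18 + (-5) + 24 + 15 = 52
σ = (2, 1, 0, 3): 18 + 17 + (-1) + (-1) = 33
σ = (2, 1, 3, 0): 18 + 17 + 24 + 0 = 59
σ = (2, 3, 0, 1): 18 + 9 + (-1) + 15 = 41
σ = (2, 3, 1, 0): 18 + 9 + 17 + 0 = 44
σ = (3, 0, 1, 2): (-2) + (-5) + 17 + (-4) = 6
σ = (3, 0, 2, 1): (-2) + (-5) + 27 + 15 = 35
σ = (3, 1, 0, 2): (-2) + 17 + (-1) + (-4) = 10
σ = (3, 1, 2, 0): (-2) + 17 + 27 + 0 = 42
σ = (3, 2, 0, 1): (-2) + (-3) + (-1) + 15 = 9
σ = (3, 2, 1, 0): (-2) + (-3) + 17 + 0 = 12
Optimal value attained by: σ = (0, 3, 2, 1).
Answer: det⊕(A) = 74; verdict: NONSINGULAR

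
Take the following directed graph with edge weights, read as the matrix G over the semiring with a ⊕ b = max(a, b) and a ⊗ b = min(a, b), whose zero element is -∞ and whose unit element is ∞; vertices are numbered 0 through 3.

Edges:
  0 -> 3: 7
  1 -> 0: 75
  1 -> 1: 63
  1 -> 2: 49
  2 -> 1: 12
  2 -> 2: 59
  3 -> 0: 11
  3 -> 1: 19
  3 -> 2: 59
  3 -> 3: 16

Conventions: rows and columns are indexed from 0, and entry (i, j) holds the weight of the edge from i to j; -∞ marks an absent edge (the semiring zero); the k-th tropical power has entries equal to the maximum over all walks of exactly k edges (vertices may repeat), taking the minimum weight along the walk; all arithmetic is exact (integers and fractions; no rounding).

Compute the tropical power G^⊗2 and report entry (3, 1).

G^⊗2:
  [7, 7, 7, 7]
  [63, 63, 49, 7]
  [12, 12, 59, -∞]
  [19, 19, 59, 16]
Key observation: the optimum is the walk 3->1->1, with weight 19 min 63 = 19.
Optimal value attained by: walk 3->1->1.
Answer: (G^⊗2)[3][1] = 19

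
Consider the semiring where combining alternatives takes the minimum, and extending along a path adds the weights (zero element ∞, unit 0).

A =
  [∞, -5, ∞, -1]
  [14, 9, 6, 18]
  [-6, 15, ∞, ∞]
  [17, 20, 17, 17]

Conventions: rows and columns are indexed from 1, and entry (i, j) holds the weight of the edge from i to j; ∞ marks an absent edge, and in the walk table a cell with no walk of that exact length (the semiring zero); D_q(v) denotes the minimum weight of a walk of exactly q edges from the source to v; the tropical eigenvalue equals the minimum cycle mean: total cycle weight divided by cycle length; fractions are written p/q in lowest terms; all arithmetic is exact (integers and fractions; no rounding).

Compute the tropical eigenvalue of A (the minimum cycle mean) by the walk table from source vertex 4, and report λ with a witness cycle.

q=0: [∞, ∞, ∞, 0]
q=1: [17, 20, 17, 17]
q=2: [11, 12, 26, 16]
q=3: [20, 6, 18, 10]
q=4: [12, 15, 12, 19]
Optimal cycle mean attained by: cycle 1->2->3->1, total (-5) + 6 + (-6), length 3.
Answer: λ = -5/3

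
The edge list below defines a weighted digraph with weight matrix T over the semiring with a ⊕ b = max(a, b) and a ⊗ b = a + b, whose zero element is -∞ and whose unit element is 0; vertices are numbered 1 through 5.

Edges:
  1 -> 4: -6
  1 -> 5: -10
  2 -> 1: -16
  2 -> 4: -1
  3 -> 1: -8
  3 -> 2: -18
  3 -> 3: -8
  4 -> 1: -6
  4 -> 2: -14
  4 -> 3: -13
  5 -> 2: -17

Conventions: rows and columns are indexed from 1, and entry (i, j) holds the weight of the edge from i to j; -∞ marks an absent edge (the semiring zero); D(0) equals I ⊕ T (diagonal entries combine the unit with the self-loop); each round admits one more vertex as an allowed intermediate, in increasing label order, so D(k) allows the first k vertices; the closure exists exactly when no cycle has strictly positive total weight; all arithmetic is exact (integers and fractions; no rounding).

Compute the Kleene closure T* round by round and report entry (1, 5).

D(0):
  [0, -∞, -∞, -6, -10]
  [-16, 0, -∞, -1, -∞]
  [-8, -18, 0, -∞, -∞]
  [-6, -14, -13, 0, -∞]
  [-∞, -17, -∞, -∞, 0]
D(1):
  [0, -∞, -∞, -6, -10]
  [-16, 0, -∞, -1, -26]
  [-8, -18, 0, -14, -18]
  [-6, -14, -13, 0, -16]
  [-∞, -17, -∞, -∞, 0]
D(2):
  [0, -∞, -∞, -6, -10]
  [-16, 0, -∞, -1, -26]
  [-8, -18, 0, -14, -18]
  [-6, -14, -13, 0, -16]
  [-33, -17, -∞, -18, 0]
D(3):
  [0, -∞, -∞, -6, -10]
  [-16, 0, -∞, -1, -26]
  [-8, -18, 0, -14, -18]
  [-6, -14, -13, 0, -16]
  [-33, -17, -∞, -18, 0]
D(4):
  [0, -20, -19, -6, -10]
  [-7, 0, -14, -1, -17]
  [-8, -18, 0, -14, -18]
  [-6, -14, -13, 0, -16]
  [-24, -17, -31, -18, 0]
D(5):
  [0, -20, -19, -6, -10]
  [-7, 0, -14, -1, -17]
  [-8, -18, 0, -14, -18]
  [-6, -14, -13, 0, -16]
  [-24, -17, -31, -18, 0]
Answer: T*[1][5] = -10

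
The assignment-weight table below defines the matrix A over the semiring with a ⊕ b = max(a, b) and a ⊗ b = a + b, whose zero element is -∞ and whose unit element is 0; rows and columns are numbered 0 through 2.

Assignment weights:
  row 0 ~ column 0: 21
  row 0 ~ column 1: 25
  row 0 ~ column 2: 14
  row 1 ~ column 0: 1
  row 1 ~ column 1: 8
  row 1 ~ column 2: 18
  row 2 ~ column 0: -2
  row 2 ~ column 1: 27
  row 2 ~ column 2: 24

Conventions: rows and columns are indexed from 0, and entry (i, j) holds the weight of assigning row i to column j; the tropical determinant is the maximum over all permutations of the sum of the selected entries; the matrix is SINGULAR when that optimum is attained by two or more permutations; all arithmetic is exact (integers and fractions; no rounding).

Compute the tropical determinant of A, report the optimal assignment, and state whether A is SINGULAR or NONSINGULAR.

σ = (0, 1, 2): 21 + 8 + 24 = 53
σ = (0, 2, 1): 21 + 18 + 27 = 66
σ = (1, 0, 2): 25 + 1 + 24 = 50
σ = (1, 2, 0): 25 + 18 + (-2) = 41
σ = (2, 0, 1): 14 + 1 + 27 = 42
σ = (2, 1, 0): 14 + 8 + (-2) = 20
Optimal value attained by: σ = (0, 2, 1).
Answer: det⊕(A) = 66; verdict: NONSINGULAR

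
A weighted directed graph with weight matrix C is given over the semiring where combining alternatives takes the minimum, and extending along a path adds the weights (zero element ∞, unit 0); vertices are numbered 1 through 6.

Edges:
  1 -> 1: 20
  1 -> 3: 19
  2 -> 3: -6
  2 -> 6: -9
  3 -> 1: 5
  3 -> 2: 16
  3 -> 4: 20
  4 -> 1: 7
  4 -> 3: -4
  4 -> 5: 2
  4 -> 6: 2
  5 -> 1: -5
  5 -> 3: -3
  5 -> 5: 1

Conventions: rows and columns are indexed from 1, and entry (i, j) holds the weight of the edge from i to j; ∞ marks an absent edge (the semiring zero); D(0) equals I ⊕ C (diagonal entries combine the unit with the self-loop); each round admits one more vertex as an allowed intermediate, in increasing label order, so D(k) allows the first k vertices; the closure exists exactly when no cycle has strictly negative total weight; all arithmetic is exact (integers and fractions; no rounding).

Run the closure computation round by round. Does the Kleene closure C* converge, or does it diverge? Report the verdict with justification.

D(0):
  [0, ∞, 19, ∞, ∞, ∞]
  [∞, 0, -6, ∞, ∞, -9]
  [5, 16, 0, 20, ∞, ∞]
  [7, ∞, -4, 0, 2, 2]
  [-5, ∞, -3, ∞, 0, ∞]
  [∞, ∞, ∞, ∞, ∞, 0]
D(1):
  [0, ∞, 19, ∞, ∞, ∞]
  [∞, 0, -6, ∞, ∞, -9]
  [5, 16, 0, 20, ∞, ∞]
  [7, ∞, -4, 0, 2, 2]
  [-5, ∞, -3, ∞, 0, ∞]
  [∞, ∞, ∞, ∞, ∞, 0]
D(2):
  [0, ∞, 19, ∞, ∞, ∞]
  [∞, 0, -6, ∞, ∞, -9]
  [5, 16, 0, 20, ∞, 7]
  [7, ∞, -4, 0, 2, 2]
  [-5, ∞, -3, ∞, 0, ∞]
  [∞, ∞, ∞, ∞, ∞, 0]
D(3):
  [0, 35, 19, 39, ∞, 26]
  [-1, 0, -6, 14, ∞, -9]
  [5, 16, 0, 20, ∞, 7]
  [1, 12, -4, 0, 2, 2]
  [-5, 13, -3, 17, 0, 4]
  [∞, ∞, ∞, ∞, ∞, 0]
D(4):
  [0, 35, 19, 39, 41, 26]
  [-1, 0, -6, 14, 16, -9]
  [5, 16, 0, 20, 22, 7]
  [1, 12, -4, 0, 2, 2]
  [-5, 13, -3, 17, 0, 4]
  [∞, ∞, ∞, ∞, ∞, 0]
D(5):
  [0, 35, 19, 39, 41, 26]
  [-1, 0, -6, 14, 16, -9]
  [5, 16, 0, 20, 22, 7]
  [-3, 12, -4, 0, 2, 2]
  [-5, 13, -3, 17, 0, 4]
  [∞, ∞, ∞, ∞, ∞, 0]
D(6):
  [0, 35, 19, 39, 41, 26]
  [-1, 0, -6, 14, 16, -9]
  [5, 16, 0, 20, 22, 7]
  [-3, 12, -4, 0, 2, 2]
  [-5, 13, -3, 17, 0, 4]
  [∞, ∞, ∞, ∞, ∞, 0]
Key observation: every diagonal entry stays at the unit through all rounds, so no improving cycle exists.
Answer: CONVERGES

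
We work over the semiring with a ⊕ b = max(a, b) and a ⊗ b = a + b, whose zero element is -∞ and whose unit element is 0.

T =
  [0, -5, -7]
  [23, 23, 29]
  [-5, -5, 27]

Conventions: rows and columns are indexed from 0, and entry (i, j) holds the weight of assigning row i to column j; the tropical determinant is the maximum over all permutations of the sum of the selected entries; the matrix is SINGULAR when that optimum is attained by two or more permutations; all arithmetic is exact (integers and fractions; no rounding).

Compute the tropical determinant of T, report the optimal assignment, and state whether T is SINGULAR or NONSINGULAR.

σ = (0, 1, 2): 0 + 23 + 27 = 50
σ = (0, 2, 1): 0 + 29 + (-5) = 24
σ = (1, 0, 2): (-5) + 23 + 27 = 45
σ = (1, 2, 0): (-5) + 29 + (-5) = 19
σ = (2, 0, 1): (-7) + 23 + (-5) = 11
σ = (2, 1, 0): (-7) + 23 + (-5) = 11
Optimal value attained by: σ = (0, 1, 2).
Answer: det⊕(T) = 50; verdict: NONSINGULAR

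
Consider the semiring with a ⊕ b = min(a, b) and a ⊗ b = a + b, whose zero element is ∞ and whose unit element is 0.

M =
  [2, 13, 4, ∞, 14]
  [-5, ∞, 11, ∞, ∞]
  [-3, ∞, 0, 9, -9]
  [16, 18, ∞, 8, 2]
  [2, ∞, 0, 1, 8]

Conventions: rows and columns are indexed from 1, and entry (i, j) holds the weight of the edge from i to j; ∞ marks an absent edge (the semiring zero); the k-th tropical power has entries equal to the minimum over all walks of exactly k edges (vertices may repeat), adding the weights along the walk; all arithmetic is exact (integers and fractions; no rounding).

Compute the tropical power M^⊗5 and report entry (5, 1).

M^⊗2:
  [1, 15, 4, 13, -5]
  [-3, 8, -1, 20, 2]
  [-7, 10, -9, -8, -9]
  [4, 26, 2, 3, 10]
  [-3, 15, 0, 9, -9]
M^⊗3:
  [-3, 14, -5, -4, -5]
  [-4, 10, -1, 3, -10]
  [-12, 6, -9, -8, -18]
  [-1, 17, 2, 11, -7]
  [-7, 10, -9, -8, -9]
M^⊗4:
  [-8, 10, -5, -4, -14]
  [-8, 9, -10, -9, -10]
  [-16, 1, -18, -17, -18]
  [-5, 12, -7, -6, -7]
  [-12, 6, -9, -8, -18]
M^⊗5:
  [-12, 5, -14, -13, -14]
  [-13, 5, -10, -9, -19]
  [-21, -3, -18, -17, -27]
  [-10, 8, -7, -6, -16]
  [-16, 1, -18, -17, -18]
Key observation: the optimum is the walk 5->3->5->3->5->1, with weight 0 + (-9) + 0 + (-9) + 2 = -16.
Optimal value attained by: walk 5->3->5->3->5->1.
Answer: (M^⊗5)[5][1] = -16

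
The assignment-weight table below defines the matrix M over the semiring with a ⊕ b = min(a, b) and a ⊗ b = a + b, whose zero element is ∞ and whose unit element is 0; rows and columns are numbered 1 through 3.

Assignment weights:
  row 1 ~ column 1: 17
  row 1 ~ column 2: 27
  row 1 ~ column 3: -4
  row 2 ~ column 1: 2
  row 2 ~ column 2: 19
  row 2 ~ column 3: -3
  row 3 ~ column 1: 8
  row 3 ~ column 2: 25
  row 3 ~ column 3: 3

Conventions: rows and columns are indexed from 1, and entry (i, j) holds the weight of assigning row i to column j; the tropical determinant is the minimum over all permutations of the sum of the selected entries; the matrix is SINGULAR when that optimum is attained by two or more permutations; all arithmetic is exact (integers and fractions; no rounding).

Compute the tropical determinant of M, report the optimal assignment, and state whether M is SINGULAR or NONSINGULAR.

σ = (1, 2, 3): 17 + 19 + 3 = 39
σ = (1, 3, 2): 17 + (-3) + 25 = 39
σ = (2, 1, 3): 27 + 2 + 3 = 32
σ = (2, 3, 1): 27 + (-3) + 8 = 32
σ = (3, 1, 2): (-4) + 2 + 25 = 23
σ = (3, 2, 1): (-4) + 19 + 8 = 23
Optimal value attained by: σ = (3, 1, 2).
Answer: det⊕(M) = 23; verdict: SINGULAR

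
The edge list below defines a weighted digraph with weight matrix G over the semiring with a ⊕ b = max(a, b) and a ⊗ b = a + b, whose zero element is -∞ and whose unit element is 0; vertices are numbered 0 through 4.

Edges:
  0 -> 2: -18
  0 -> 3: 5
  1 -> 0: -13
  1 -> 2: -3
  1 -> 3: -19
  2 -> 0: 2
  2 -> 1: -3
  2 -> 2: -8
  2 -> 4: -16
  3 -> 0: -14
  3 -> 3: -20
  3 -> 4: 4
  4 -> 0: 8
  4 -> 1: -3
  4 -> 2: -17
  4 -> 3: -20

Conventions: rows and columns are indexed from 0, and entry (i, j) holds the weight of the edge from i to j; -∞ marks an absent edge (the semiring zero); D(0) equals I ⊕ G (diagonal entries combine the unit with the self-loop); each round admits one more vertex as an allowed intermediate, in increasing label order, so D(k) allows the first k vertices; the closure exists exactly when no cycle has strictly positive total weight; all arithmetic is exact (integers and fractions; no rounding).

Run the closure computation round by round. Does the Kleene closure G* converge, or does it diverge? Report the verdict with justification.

D(0):
  [0, -∞, -18, 5, -∞]
  [-13, 0, -3, -19, -∞]
  [2, -3, 0, -∞, -16]
  [-14, -∞, -∞, 0, 4]
  [8, -3, -17, -20, 0]
D(1):
  [0, -∞, -18, 5, -∞]
  [-13, 0, -3, -8, -∞]
  [2, -3, 0, 7, -16]
  [-14, -∞, -32, 0, 4]
  [8, -3, -10, 13, 0]
D(2):
  [0, -∞, -18, 5, -∞]
  [-13, 0, -3, -8, -∞]
  [2, -3, 0, 7, -16]
  [-14, -∞, -32, 0, 4]
  [8, -3, -6, 13, 0]
D(3):
  [0, -21, -18, 5, -34]
  [-1, 0, -3, 4, -19]
  [2, -3, 0, 7, -16]
  [-14, -35, -32, 0, 4]
  [8, -3, -6, 13, 0]
Detection: at round 4, diagonal entry (4, 4) turns strictly positive.
Key observation: the cycle 4->0->3->4 has total weight 8 + 5 + 4, which is strictly positive.
Answer: DIVERGES — positive cycle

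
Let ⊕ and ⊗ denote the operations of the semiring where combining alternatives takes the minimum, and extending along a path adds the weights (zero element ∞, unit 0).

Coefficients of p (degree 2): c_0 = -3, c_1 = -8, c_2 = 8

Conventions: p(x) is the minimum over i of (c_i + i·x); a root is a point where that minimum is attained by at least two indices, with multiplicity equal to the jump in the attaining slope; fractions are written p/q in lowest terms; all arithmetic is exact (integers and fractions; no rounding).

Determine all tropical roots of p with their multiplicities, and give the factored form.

hull edge (i=0, c=-3) to (i=1, c=-8): slope -5, span 1
hull edge (i=1, c=-8) to (i=2, c=8): slope 16, span 1
Factored form: p(x) = 8 ⊗ (x ⊕ (-16)) ⊗ (x ⊕ 5)
Answer: roots = -16 (mult 1), 5 (mult 1)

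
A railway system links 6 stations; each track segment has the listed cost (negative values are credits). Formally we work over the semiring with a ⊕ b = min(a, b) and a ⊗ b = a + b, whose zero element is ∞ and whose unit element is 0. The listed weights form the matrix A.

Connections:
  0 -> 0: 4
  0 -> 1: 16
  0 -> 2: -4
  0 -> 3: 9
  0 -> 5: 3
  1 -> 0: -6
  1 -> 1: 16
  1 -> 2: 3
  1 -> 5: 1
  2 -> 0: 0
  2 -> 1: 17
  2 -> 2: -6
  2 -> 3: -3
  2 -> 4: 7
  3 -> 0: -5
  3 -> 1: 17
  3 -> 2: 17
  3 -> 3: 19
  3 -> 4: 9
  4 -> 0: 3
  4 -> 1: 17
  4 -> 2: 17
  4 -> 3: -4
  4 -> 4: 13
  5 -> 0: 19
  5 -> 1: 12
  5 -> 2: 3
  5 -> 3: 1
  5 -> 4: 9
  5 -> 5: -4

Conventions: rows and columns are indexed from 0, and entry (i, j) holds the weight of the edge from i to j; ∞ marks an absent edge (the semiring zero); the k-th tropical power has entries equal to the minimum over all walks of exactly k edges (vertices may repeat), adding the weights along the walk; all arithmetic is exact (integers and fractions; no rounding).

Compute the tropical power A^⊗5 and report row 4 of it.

A^⊗2:
  [-4, 13, -10, -7, 3, -1]
  [-2, 10, -10, 0, 10, -3]
  [-8, 11, -12, -9, 1, 3]
  [-1, 11, -9, 4, 22, -2]
  [-9, 13, -1, 9, 5, 6]
  [-4, 8, -3, -3, 5, -8]
A^⊗3:
  [-12, 7, -16, -13, -3, -5]
  [-10, 7, -16, -13, -3, -7]
  [-14, 5, -18, -15, -5, -5]
  [-9, 8, -15, -12, -2, -6]
  [-5, 7, -13, -4, 6, -6]
  [-8, 4, -9, -7, 1, -12]
A^⊗4:
  [-18, 1, -22, -19, -9, -9]
  [-18, 1, -22, -19, -9, -11]
  [-20, -1, -24, -21, -11, -11]
  [-17, 2, -21, -18, -8, -10]
  [-13, 4, -19, -16, -6, -10]
  [-12, 0, -15, -12, -3, -16]
A^⊗5:
  [-24, -5, -28, -25, -15, -15]
  [-24, -5, -28, -25, -15, -15]
  [-26, -7, -30, -27, -17, -17]
  [-23, -4, -27, -24, -14, -14]
  [-21, -2, -25, -22, -12, -14]
  [-17, -4, -21, -18, -8, -20]
Answer: row 4 of A^⊗5 = [-21, -2, -25, -22, -12, -14]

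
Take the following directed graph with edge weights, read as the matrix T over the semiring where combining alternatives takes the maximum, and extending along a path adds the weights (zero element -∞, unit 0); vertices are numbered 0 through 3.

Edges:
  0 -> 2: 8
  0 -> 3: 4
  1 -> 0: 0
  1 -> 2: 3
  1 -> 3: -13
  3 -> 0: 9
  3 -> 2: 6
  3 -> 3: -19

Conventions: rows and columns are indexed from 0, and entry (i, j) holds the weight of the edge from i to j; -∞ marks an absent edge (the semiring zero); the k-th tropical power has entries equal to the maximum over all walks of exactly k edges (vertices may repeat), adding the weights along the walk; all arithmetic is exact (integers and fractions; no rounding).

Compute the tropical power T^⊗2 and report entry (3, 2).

T^⊗2:
  [13, -∞, 10, -15]
  [-4, -∞, 8, 4]
  [-∞, -∞, -∞, -∞]
  [-10, -∞, 17, 13]
Key observation: the optimum is the walk 3->0->2, with weight 9 + 8 = 17.
Optimal value attained by: walk 3->0->2.
Answer: (T^⊗2)[3][2] = 17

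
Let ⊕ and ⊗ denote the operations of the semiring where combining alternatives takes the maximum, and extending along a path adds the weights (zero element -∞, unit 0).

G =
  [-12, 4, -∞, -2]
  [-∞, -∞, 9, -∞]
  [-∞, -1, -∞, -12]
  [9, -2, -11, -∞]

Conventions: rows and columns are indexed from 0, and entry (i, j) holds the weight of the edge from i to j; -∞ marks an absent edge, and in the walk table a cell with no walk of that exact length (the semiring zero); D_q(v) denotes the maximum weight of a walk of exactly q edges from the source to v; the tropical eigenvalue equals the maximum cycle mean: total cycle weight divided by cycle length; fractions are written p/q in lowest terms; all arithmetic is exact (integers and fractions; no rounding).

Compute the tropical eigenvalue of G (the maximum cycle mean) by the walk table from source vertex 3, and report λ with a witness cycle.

q=0: [-∞, -∞, -∞, 0]
q=1: [9, -2, -11, -∞]
q=2: [-3, 13, 7, 7]
q=3: [16, 6, 22, -5]
q=4: [4, 21, 15, 14]
Optimal cycle mean attained by: cycle 1->2->1, total 9 + (-1), length 2.
Answer: λ = 4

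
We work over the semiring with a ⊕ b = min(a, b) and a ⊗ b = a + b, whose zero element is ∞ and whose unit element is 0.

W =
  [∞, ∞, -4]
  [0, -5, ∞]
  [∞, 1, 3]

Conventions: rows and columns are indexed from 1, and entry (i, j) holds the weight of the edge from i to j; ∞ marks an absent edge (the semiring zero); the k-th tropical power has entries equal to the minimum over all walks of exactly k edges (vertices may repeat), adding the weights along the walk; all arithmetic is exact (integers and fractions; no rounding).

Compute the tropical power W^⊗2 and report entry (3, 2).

W^⊗2:
  [∞, -3, -1]
  [-5, -10, -4]
  [1, -4, 6]
Key observation: the optimum is the walk 3->2->2, with weight 1 + (-5) = -4.
Optimal value attained by: walk 3->2->2.
Answer: (W^⊗2)[3][2] = -4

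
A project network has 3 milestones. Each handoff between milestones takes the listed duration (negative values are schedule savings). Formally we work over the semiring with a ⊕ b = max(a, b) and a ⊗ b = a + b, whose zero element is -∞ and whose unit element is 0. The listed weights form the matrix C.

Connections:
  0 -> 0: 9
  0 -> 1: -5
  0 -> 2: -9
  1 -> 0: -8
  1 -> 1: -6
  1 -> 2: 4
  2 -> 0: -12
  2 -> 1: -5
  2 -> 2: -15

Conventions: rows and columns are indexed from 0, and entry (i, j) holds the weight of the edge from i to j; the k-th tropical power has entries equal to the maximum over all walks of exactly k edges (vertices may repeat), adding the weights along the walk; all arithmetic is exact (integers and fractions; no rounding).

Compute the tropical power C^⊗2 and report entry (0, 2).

C^⊗2:
  [18, 4, 0]
  [1, -1, -2]
  [-3, -11, -1]
Key observation: the optimum is the walk 0->0->2, with weight 9 + (-9) = 0.
Optimal value attained by: walk 0->0->2.
Answer: (C^⊗2)[0][2] = 0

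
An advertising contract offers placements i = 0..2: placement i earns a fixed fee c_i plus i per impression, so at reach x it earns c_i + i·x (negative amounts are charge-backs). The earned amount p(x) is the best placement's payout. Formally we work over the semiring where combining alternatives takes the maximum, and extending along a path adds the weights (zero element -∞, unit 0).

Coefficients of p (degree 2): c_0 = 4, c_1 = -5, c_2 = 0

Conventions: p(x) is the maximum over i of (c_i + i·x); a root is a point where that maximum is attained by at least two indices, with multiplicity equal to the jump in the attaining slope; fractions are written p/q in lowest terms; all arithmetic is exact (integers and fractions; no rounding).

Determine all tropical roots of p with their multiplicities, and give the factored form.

hull edge (i=0, c=4) to (i=2, c=0): slope -2, span 2
Factored form: p(x) = 0 ⊗ (x ⊕ 2) ⊗ (x ⊕ 2)
Answer: roots = 2 (mult 2)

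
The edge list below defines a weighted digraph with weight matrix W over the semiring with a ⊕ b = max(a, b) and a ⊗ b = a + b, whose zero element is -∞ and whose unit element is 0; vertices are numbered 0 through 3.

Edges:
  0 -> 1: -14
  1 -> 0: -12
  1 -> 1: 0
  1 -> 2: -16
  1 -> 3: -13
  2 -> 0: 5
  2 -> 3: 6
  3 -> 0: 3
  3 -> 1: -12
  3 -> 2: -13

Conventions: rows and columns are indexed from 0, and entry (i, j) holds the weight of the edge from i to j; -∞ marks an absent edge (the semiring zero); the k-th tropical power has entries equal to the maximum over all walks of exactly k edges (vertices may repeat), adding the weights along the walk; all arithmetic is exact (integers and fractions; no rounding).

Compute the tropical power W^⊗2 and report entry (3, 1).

W^⊗2:
  [-26, -14, -30, -27]
  [-10, 0, -16, -10]
  [9, -6, -7, -∞]
  [-8, -11, -28, -7]
Key observation: the optimum is the walk 3->0->1, with weight 3 + (-14) = -11.
Optimal value attained by: walk 3->0->1.
Answer: (W^⊗2)[3][1] = -11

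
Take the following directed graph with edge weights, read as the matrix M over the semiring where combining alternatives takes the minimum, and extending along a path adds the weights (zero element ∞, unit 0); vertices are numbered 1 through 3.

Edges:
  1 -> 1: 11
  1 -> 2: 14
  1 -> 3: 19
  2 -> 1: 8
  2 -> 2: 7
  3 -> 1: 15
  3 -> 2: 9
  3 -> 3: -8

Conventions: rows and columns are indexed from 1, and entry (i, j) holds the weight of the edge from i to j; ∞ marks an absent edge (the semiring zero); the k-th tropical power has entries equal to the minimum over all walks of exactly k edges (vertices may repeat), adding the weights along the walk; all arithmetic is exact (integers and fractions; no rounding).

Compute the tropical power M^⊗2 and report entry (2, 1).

M^⊗2:
  [22, 21, 11]
  [15, 14, 27]
  [7, 1, -16]
Key observation: the optimum is the walk 2->2->1, with weight 7 + 8 = 15.
Optimal value attained by: walk 2->2->1.
Answer: (M^⊗2)[2][1] = 15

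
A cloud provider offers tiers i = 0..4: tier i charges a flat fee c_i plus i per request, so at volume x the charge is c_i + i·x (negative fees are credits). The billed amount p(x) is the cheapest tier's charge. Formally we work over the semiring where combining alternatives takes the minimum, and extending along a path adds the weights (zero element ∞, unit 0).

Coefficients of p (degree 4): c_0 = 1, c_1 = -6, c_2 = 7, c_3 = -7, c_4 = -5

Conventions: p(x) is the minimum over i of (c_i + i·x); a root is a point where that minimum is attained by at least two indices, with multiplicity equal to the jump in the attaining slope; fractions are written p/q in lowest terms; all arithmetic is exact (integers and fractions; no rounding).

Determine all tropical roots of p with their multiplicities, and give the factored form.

hull edge (i=0, c=1) to (i=1, c=-6): slope -7, span 1
hull edge (i=1, c=-6) to (i=3, c=-7): slope -1/2, span 2
hull edge (i=3, c=-7) to (i=4, c=-5): slope 2, span 1
Factored form: p(x) = -5 ⊗ (x ⊕ (-2)) ⊗ (x ⊕ 1/2) ⊗ (x ⊕ 1/2) ⊗ (x ⊕ 7)
Answer: roots = -2 (mult 1), 1/2 (mult 2), 7 (mult 1)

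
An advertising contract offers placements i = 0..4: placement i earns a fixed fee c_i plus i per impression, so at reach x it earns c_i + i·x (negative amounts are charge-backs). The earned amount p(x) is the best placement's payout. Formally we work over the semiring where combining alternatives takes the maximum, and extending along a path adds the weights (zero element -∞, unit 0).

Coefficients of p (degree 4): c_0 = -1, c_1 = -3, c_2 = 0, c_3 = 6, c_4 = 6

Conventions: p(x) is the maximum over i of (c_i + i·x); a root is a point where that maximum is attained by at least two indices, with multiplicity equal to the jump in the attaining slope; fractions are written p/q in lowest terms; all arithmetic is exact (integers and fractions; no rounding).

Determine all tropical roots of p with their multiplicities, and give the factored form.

hull edge (i=0, c=-1) to (i=3, c=6): slope 7/3, span 3
hull edge (i=3, c=6) to (i=4, c=6): slope 0, span 1
Factored form: p(x) = 6 ⊗ (x ⊕ (-7/3)) ⊗ (x ⊕ (-7/3)) ⊗ (x ⊕ (-7/3)) ⊗ (x ⊕ 0)
Answer: roots = -7/3 (mult 3), 0 (mult 1)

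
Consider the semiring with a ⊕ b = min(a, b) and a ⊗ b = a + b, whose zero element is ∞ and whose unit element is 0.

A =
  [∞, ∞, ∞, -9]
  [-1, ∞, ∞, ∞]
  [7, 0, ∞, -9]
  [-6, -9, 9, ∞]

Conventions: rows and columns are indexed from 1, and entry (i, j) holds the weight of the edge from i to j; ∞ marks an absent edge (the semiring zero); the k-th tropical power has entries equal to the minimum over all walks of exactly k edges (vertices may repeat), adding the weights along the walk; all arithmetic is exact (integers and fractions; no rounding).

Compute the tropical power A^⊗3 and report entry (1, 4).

A^⊗2:
  [-15, -18, 0, ∞]
  [∞, ∞, ∞, -10]
  [-15, -18, 0, -2]
  [-10, 9, ∞, -15]
A^⊗3:
  [-19, 0, ∞, -24]
  [-16, -19, -1, ∞]
  [-19, -11, 7, -24]
  [-21, -24, -6, -19]
Key observation: the optimum is the walk 1->4->1->4, with weight (-9) + (-6) + (-9) = -24.
Optimal value attained by: walk 1->4->1->4.
Answer: (A^⊗3)[1][4] = -24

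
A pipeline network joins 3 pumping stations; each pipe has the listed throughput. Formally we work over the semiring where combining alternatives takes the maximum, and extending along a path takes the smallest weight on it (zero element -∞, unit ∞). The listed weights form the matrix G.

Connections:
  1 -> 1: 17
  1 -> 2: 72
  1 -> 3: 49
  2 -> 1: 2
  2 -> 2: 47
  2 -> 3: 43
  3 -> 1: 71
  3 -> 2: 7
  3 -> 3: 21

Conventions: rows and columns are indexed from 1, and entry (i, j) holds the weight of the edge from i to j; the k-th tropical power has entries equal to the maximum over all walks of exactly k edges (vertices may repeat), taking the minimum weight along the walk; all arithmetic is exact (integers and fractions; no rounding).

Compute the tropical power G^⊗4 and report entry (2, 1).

G^⊗2:
  [49, 47, 43]
  [43, 47, 43]
  [21, 71, 49]
G^⊗3:
  [43, 49, 49]
  [43, 47, 43]
  [49, 47, 43]
G^⊗4:
  [49, 47, 43]
  [43, 47, 43]
  [43, 49, 49]
Key observation: the optimum is the walk 2->2->2->3->1, with weight 47 min 47 min 43 min 71 = 43.
Optimal value attained by: walk 2->2->2->3->1.
Answer: (G^⊗4)[2][1] = 43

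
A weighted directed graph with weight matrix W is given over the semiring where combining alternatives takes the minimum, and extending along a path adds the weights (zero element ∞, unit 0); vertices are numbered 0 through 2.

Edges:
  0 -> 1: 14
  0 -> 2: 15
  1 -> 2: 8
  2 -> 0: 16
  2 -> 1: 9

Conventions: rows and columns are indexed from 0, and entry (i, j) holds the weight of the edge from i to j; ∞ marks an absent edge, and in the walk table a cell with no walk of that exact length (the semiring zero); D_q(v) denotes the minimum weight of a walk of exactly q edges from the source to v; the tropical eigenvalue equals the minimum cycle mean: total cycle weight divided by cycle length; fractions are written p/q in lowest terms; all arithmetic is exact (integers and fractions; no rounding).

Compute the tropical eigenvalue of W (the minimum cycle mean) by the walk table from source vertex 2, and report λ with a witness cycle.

q=0: [∞, ∞, 0]
q=1: [16, 9, ∞]
q=2: [∞, 30, 17]
q=3: [33, 26, 38]
Optimal cycle mean attained by: cycle 1->2->1, total 8 + 9, length 2.
Answer: λ = 17/2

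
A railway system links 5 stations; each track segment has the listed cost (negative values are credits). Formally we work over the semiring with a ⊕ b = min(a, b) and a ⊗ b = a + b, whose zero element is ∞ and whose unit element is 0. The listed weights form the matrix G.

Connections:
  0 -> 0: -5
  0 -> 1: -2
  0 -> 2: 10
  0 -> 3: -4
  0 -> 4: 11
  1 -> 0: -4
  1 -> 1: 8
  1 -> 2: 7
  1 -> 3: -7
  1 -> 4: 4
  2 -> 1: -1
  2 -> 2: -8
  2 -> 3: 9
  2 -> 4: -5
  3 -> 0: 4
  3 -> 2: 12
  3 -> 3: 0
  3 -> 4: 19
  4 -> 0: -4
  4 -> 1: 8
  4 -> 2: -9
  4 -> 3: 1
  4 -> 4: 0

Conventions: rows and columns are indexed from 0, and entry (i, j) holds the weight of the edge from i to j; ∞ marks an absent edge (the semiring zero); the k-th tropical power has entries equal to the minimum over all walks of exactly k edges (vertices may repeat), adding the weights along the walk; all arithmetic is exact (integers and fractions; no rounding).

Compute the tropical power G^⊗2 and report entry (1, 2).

G^⊗2:
  [-10, -7, 2, -9, 2]
  [-9, -6, -5, -8, 2]
  [-9, -9, -16, -8, -13]
  [-1, 2, 4, 0, 7]
  [-9, -10, -17, -8, -14]
Key observation: the optimum is the walk 1->4->2, with weight 4 + (-9) = -5.
Optimal value attained by: walk 1->4->2.
Answer: (G^⊗2)[1][2] = -5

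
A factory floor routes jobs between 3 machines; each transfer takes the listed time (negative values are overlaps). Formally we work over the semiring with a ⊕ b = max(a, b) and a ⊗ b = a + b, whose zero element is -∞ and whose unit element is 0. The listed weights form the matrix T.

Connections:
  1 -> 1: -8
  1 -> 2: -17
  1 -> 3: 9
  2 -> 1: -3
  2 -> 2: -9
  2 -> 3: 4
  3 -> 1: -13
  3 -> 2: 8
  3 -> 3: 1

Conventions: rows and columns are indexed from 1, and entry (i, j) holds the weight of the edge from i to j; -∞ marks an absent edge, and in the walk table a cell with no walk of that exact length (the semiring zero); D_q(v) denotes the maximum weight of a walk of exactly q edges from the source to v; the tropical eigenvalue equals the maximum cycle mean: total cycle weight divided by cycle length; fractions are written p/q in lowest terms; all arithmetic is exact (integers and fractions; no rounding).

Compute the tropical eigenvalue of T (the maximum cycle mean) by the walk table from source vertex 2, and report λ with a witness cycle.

q=0: [-∞, 0, -∞]
q=1: [-3, -9, 4]
q=2: [-9, 12, 6]
q=3: [9, 14, 16]
Optimal cycle mean attained by: cycle 2->3->2, total 4 + 8, length 2.
Answer: λ = 6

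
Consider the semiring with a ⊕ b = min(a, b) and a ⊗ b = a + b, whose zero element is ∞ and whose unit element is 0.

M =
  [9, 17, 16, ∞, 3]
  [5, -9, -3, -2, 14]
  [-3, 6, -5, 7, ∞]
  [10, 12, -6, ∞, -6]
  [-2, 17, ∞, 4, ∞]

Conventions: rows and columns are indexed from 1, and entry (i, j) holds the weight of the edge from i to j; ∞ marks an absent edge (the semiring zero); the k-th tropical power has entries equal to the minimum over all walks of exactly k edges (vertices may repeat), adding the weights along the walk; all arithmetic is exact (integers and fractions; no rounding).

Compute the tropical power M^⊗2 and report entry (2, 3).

M^⊗2:
  [1, 8, 11, 7, 12]
  [-6, -18, -12, -11, -8]
  [-8, -3, -10, 2, 0]
  [-9, 0, -11, -2, 13]
  [7, 8, -2, 15, -2]
Key observation: the optimum is the walk 2->2->3, with weight (-9) + (-3) = -12.
Optimal value attained by: walk 2->2->3.
Answer: (M^⊗2)[2][3] = -12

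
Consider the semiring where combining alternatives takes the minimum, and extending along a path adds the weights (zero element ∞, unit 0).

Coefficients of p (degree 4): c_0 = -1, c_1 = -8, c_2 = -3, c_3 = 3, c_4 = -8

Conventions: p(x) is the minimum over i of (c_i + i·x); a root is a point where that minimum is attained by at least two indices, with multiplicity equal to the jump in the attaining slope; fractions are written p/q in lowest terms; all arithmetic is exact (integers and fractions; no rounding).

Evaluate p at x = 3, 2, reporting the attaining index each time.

p(3) = min(-1+0·3=-1, -8+1·3=-5, -3+2·3=3, 3+3·3=12, -8+4·3=4) = -5 (attained by i=1)
p(2) = min(-1+0·2=-1, -8+1·2=-6, -3+2·2=1, 3+3·2=9, -8+4·2=0) = -6 (attained by i=1)
Answer: p(3) = -5; p(2) = -6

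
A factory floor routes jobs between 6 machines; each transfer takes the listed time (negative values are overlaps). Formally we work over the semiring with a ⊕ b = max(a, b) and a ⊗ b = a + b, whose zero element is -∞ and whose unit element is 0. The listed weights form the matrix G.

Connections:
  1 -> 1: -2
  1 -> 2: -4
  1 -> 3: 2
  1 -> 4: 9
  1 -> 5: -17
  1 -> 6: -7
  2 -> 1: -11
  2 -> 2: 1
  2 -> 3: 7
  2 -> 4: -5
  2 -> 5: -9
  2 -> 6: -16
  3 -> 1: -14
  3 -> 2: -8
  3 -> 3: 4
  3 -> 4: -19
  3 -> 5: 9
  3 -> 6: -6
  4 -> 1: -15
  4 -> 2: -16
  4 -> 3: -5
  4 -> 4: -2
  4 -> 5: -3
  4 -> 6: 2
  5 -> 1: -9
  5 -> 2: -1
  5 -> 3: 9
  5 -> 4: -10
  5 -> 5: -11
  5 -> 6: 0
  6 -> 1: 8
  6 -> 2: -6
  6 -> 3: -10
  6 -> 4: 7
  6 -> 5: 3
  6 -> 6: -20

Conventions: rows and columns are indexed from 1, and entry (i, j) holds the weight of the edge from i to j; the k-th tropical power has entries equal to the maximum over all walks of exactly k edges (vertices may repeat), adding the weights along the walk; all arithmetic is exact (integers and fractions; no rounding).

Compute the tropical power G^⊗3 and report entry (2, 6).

G^⊗2:
  [1, -3, 6, 7, 11, 11]
  [-7, 2, 11, -2, 16, 1]
  [2, 8, 18, 1, 13, 9]
  [10, -4, 6, 9, 5, 0]
  [8, 1, 13, 7, 18, 3]
  [6, 4, 12, 17, 4, 9]
G^⊗3:
  [19, 10, 20, 18, 15, 11]
  [9, 15, 25, 8, 20, 16]
  [17, 12, 22, 16, 27, 13]
  [8, 6, 14, 19, 15, 11]
  [11, 17, 27, 17, 22, 18]
  [17, 5, 16, 16, 21, 19]
Key observation: the optimum is the walk 2->3->5->6, with weight 7 + 9 + 0 = 16.
Optimal value attained by: walk 2->3->5->6.
Answer: (G^⊗3)[2][6] = 16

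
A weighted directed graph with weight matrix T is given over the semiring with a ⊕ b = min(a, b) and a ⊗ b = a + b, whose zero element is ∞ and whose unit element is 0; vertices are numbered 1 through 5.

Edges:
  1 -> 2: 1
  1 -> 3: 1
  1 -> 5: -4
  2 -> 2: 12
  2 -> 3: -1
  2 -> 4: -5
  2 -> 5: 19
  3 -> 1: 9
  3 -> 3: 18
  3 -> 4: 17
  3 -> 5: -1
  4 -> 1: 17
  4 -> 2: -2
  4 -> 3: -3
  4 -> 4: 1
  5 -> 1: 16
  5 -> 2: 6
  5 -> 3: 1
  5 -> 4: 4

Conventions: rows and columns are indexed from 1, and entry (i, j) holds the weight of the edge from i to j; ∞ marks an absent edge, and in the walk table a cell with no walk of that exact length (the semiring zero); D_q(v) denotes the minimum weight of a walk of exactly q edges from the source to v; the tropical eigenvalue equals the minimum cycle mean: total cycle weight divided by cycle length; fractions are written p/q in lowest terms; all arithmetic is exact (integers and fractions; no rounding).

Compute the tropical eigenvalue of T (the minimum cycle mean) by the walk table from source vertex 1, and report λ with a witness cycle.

q=0: [0, ∞, ∞, ∞, ∞]
q=1: [∞, 1, 1, ∞, -4]
q=2: [10, 2, -3, -4, 0]
q=3: [6, -6, -7, -3, -4]
q=4: [2, -5, -7, -11, -8]
q=5: [2, -13, -14, -10, -8]
Optimal cycle mean attained by: cycle 2->4->2, total (-5) + (-2), length 2.
Answer: λ = -7/2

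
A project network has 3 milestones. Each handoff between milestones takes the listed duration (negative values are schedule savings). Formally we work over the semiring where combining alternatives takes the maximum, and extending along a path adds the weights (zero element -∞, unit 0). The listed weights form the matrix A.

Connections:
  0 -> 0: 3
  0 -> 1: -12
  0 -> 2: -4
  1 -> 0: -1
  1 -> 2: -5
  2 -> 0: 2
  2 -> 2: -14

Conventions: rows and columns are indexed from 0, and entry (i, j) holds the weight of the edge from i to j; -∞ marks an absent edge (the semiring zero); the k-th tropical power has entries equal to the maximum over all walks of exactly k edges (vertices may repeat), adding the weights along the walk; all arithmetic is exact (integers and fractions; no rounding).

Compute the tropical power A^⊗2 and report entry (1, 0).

A^⊗2:
  [6, -9, -1]
  [2, -13, -5]
  [5, -10, -2]
Key observation: the optimum is the walk 1->0->0, with weight (-1) + 3 = 2.
Optimal value attained by: walk 1->0->0.
Answer: (A^⊗2)[1][0] = 2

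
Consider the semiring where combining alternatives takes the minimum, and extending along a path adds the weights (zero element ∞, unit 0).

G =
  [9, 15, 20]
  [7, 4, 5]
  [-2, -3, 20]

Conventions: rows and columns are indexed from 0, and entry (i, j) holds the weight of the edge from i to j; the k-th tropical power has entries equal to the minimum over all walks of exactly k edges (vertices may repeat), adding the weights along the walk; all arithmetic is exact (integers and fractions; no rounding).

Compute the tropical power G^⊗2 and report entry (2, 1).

G^⊗2:
  [18, 17, 20]
  [3, 2, 9]
  [4, 1, 2]
Key observation: the optimum is the walk 2->1->1, with weight (-3) + 4 = 1.
Optimal value attained by: walk 2->1->1.
Answer: (G^⊗2)[2][1] = 1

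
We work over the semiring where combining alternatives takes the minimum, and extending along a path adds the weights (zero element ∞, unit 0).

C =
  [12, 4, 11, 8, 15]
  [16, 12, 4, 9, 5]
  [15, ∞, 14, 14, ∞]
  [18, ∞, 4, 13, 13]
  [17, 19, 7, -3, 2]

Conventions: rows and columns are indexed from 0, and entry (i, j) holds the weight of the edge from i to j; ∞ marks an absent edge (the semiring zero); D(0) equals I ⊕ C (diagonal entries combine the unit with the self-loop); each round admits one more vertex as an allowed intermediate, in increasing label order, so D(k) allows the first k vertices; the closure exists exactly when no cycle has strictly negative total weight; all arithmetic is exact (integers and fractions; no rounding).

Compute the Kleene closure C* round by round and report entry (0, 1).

D(0):
  [0, 4, 11, 8, 15]
  [16, 0, 4, 9, 5]
  [15, ∞, 0, 14, ∞]
  [18, ∞, 4, 0, 13]
  [17, 19, 7, -3, 0]
D(1):
  [0, 4, 11, 8, 15]
  [16, 0, 4, 9, 5]
  [15, 19, 0, 14, 30]
  [18, 22, 4, 0, 13]
  [17, 19, 7, -3, 0]
D(2):
  [0, 4, 8, 8, 9]
  [16, 0, 4, 9, 5]
  [15, 19, 0, 14, 24]
  [18, 22, 4, 0, 13]
  [17, 19, 7, -3, 0]
D(3):
  [0, 4, 8, 8, 9]
  [16, 0, 4, 9, 5]
  [15, 19, 0, 14, 24]
  [18, 22, 4, 0, 13]
  [17, 19, 7, -3, 0]
D(4):
  [0, 4, 8, 8, 9]
  [16, 0, 4, 9, 5]
  [15, 19, 0, 14, 24]
  [18, 22, 4, 0, 13]
  [15, 19, 1, -3, 0]
D(5):
  [0, 4, 8, 6, 9]
  [16, 0, 4, 2, 5]
  [15, 19, 0, 14, 24]
  [18, 22, 4, 0, 13]
  [15, 19, 1, -3, 0]
Answer: C*[0][1] = 4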